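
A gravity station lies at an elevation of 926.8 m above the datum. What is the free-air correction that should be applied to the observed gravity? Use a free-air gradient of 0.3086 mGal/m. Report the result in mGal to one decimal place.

Free-air correction = 0.3086 × 926.8 = 286.0 mGal

286.0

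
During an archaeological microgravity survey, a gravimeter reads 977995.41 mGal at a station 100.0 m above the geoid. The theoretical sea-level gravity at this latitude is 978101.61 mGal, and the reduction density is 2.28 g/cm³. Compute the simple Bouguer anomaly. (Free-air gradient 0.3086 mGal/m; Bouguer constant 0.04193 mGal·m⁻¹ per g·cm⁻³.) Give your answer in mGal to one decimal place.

Free-air correction = 0.3086 × 100.0 = 30.86 mGal
Free-air anomaly = 977995.41 − 978101.61 + (30.86) = -75.34 mGal
Bouguer slab correction = 0.04193 × 2.28 × 100.0 = 9.56 mGal
Simple Bouguer anomaly = -75.34 − (9.56) = -84.90 mGal

-84.9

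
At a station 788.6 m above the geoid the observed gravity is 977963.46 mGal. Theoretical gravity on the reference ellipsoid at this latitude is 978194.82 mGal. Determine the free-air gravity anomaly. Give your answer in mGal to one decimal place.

12.0

Free-air correction = 0.3086 × 788.6 = 243.36 mGal
Free-air anomaly = 977963.46 − 978194.82 + (243.36) = 12.00 mGal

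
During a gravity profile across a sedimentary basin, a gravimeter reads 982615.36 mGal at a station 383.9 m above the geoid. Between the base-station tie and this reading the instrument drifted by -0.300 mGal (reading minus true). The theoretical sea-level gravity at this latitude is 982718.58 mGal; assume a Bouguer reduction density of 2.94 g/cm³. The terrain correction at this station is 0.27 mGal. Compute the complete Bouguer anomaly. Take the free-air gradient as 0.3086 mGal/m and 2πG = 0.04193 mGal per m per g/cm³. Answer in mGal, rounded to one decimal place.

Drift-corrected reading = 982615.36 − (-0.300) = 982615.660 mGal
Free-air correction = 0.3086 × 383.9 = 118.47 mGal
Free-air anomaly = 982615.660 − 982718.58 + (118.47) = 15.550 mGal
Bouguer slab correction = 0.04193 × 2.94 × 383.9 = 47.32 mGal
Simple Bouguer anomaly = 15.550 − (47.32) = -31.770 mGal
Complete Bouguer anomaly = -31.770 + 0.27 = -31.500 mGal

-31.5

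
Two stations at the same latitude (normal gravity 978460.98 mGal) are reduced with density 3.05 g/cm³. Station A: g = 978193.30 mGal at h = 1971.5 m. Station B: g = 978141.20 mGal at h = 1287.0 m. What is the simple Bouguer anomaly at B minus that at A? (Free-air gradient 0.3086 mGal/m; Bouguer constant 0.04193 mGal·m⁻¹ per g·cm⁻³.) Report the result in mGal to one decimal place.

-175.8

Δg_SB(A) = 978193.30 − 978460.98 + 0.3086×1971.5 − 0.04193×3.05×1971.5 = 88.60 mGal
Δg_SB(B) = 978141.20 − 978460.98 + 0.3086×1287.0 − 0.04193×3.05×1287.0 = -87.20 mGal
Difference = -87.20 − (88.60) = -175.80 mGal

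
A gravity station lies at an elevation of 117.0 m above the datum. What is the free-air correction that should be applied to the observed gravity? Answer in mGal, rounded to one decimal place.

36.1

Free-air correction = 0.3086 × 117.0 = 36.1 mGal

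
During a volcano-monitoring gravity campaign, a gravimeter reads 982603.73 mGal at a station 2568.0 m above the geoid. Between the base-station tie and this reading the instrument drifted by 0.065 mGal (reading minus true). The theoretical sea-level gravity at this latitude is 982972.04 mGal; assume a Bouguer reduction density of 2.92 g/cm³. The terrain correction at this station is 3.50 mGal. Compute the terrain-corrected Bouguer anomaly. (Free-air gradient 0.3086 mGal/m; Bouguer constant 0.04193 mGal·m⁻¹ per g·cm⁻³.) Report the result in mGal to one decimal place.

113.2

Drift-corrected reading = 982603.73 − (0.065) = 982603.665 mGal
Free-air correction = 0.3086 × 2568.0 = 792.48 mGal
Free-air anomaly = 982603.665 − 982972.04 + (792.48) = 424.105 mGal
Bouguer slab correction = 0.04193 × 2.92 × 2568.0 = 314.41 mGal
Simple Bouguer anomaly = 424.105 − (314.41) = 109.695 mGal
Complete Bouguer anomaly = 109.695 + 3.50 = 113.195 mGal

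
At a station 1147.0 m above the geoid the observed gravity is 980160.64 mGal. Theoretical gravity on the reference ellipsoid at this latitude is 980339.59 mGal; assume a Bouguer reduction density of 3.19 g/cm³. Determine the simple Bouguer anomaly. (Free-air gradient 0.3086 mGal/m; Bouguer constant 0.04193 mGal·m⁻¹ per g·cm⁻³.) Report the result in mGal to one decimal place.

21.6

Free-air correction = 0.3086 × 1147.0 = 353.96 mGal
Free-air anomaly = 980160.64 − 980339.59 + (353.96) = 175.01 mGal
Bouguer slab correction = 0.04193 × 3.19 × 1147.0 = 153.42 mGal
Simple Bouguer anomaly = 175.01 − (153.42) = 21.59 mGal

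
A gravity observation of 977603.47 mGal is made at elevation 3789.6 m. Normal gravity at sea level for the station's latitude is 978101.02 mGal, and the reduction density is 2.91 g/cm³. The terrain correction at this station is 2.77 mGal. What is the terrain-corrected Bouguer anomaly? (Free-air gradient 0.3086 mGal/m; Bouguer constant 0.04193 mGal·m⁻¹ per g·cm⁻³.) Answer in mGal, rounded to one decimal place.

Free-air correction = 0.3086 × 3789.6 = 1169.47 mGal
Free-air anomaly = 977603.47 − 978101.02 + (1169.47) = 671.92 mGal
Bouguer slab correction = 0.04193 × 2.91 × 3789.6 = 462.39 mGal
Simple Bouguer anomaly = 671.92 − (462.39) = 209.53 mGal
Complete Bouguer anomaly = 209.53 + 2.77 = 212.30 mGal

212.3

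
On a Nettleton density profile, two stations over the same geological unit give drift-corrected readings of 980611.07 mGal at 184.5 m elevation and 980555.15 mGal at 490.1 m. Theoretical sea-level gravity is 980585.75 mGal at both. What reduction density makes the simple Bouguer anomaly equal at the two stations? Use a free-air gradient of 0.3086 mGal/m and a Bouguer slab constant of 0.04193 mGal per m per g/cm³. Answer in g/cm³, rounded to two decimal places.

Δg_obs = 980555.15 − 980611.07 = -55.92 mGal over Δh = 490.1 − 184.5 = 305.6 m
Equal Bouguer anomalies ⇒ Δg_obs + (0.3086 − 0.04193ρ)·Δh = 0
0.3086 − 0.04193ρ = −Δg_obs/Δh = 0.18298
ρ = (0.3086 − 0.18298) / 0.04193 = 3.00 g/cm³

3.00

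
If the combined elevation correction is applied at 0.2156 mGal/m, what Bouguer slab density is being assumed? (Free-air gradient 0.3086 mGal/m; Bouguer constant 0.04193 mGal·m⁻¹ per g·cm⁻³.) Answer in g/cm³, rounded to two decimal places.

2.22

0.2156 = 0.3086 − 0.04193 × ρ
ρ = (0.3086 − 0.2156) / 0.04193 = 2.22 g/cm³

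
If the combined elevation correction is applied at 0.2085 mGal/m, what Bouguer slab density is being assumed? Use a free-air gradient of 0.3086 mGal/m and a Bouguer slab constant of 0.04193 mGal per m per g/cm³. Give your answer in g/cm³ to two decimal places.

0.2085 = 0.3086 − 0.04193 × ρ
ρ = (0.3086 − 0.2085) / 0.04193 = 2.39 g/cm³

2.39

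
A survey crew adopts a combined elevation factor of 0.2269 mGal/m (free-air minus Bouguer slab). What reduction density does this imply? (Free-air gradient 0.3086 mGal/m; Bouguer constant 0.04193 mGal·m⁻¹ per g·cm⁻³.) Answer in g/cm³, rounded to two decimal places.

0.2269 = 0.3086 − 0.04193 × ρ
ρ = (0.3086 − 0.2269) / 0.04193 = 1.95 g/cm³

1.95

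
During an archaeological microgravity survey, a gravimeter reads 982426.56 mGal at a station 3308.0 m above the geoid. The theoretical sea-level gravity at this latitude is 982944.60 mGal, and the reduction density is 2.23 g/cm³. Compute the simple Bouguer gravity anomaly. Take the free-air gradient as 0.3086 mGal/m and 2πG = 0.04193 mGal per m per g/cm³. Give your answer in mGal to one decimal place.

Free-air correction = 0.3086 × 3308.0 = 1020.85 mGal
Free-air anomaly = 982426.56 − 982944.60 + (1020.85) = 502.81 mGal
Bouguer slab correction = 0.04193 × 2.23 × 3308.0 = 309.31 mGal
Simple Bouguer anomaly = 502.81 − (309.31) = 193.50 mGal

193.5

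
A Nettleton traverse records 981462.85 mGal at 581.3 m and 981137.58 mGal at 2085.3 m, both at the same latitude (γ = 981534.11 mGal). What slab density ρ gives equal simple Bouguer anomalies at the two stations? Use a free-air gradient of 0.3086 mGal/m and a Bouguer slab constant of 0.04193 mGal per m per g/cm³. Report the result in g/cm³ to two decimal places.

2.20

Δg_obs = 981137.58 − 981462.85 = -325.27 mGal over Δh = 2085.3 − 581.3 = 1504.0 m
Equal Bouguer anomalies ⇒ Δg_obs + (0.3086 − 0.04193ρ)·Δh = 0
0.3086 − 0.04193ρ = −Δg_obs/Δh = 0.21627
ρ = (0.3086 − 0.21627) / 0.04193 = 2.20 g/cm³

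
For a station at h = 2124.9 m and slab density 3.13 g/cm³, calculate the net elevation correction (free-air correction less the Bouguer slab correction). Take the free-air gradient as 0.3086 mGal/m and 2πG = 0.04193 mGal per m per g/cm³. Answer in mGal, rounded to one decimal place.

376.9

Combined gradient = 0.3086 − 0.04193 × 3.13 = 0.1773591 mGal/m
Combined elevation correction = 0.1773591 × 2124.9 = 376.9 mGal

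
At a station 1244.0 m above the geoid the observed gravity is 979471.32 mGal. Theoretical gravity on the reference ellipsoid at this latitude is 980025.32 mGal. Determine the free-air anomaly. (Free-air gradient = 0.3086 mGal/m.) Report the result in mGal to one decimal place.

-170.1

Free-air correction = 0.3086 × 1244.0 = 383.90 mGal
Free-air anomaly = 979471.32 − 980025.32 + (383.90) = -170.10 mGal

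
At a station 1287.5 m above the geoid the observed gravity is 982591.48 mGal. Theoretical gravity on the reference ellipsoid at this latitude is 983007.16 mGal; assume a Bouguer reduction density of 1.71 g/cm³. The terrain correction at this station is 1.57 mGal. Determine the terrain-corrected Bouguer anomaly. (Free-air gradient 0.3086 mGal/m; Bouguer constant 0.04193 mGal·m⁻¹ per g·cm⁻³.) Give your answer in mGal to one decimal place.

Free-air correction = 0.3086 × 1287.5 = 397.32 mGal
Free-air anomaly = 982591.48 − 983007.16 + (397.32) = -18.36 mGal
Bouguer slab correction = 0.04193 × 1.71 × 1287.5 = 92.31 mGal
Simple Bouguer anomaly = -18.36 − (92.31) = -110.67 mGal
Complete Bouguer anomaly = -110.67 + 1.57 = -109.10 mGal

-109.1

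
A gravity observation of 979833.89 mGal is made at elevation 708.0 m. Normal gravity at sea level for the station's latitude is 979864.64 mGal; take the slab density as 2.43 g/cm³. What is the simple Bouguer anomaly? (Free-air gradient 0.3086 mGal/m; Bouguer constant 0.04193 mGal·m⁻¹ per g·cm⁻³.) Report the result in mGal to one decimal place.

Free-air correction = 0.3086 × 708.0 = 218.49 mGal
Free-air anomaly = 979833.89 − 979864.64 + (218.49) = 187.74 mGal
Bouguer slab correction = 0.04193 × 2.43 × 708.0 = 72.14 mGal
Simple Bouguer anomaly = 187.74 − (72.14) = 115.60 mGal

115.6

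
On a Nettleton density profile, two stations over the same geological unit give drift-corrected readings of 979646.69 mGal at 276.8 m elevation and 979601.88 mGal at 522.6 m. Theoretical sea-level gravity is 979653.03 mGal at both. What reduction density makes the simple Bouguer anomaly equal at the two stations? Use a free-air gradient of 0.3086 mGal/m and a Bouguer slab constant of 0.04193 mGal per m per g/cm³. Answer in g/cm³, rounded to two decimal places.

3.01

Δg_obs = 979601.88 − 979646.69 = -44.81 mGal over Δh = 522.6 − 276.8 = 245.8 m
Equal Bouguer anomalies ⇒ Δg_obs + (0.3086 − 0.04193ρ)·Δh = 0
0.3086 − 0.04193ρ = −Δg_obs/Δh = 0.18230
ρ = (0.3086 − 0.18230) / 0.04193 = 3.01 g/cm³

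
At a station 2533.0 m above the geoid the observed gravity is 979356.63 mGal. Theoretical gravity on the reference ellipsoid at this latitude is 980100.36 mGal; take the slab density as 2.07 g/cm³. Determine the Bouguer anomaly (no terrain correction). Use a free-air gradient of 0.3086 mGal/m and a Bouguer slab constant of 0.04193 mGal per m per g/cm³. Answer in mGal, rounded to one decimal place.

-181.9

Free-air correction = 0.3086 × 2533.0 = 781.68 mGal
Free-air anomaly = 979356.63 − 980100.36 + (781.68) = 37.95 mGal
Bouguer slab correction = 0.04193 × 2.07 × 2533.0 = 219.85 mGal
Simple Bouguer anomaly = 37.95 − (219.85) = -181.90 mGal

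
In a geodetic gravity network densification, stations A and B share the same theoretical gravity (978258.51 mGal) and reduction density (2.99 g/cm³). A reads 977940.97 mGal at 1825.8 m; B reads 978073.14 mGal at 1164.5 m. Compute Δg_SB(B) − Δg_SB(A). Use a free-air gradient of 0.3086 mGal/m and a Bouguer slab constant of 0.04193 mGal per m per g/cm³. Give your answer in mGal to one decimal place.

11.0

Δg_SB(A) = 977940.97 − 978258.51 + 0.3086×1825.8 − 0.04193×2.99×1825.8 = 17.00 mGal
Δg_SB(B) = 978073.14 − 978258.51 + 0.3086×1164.5 − 0.04193×2.99×1164.5 = 28.00 mGal
Difference = 28.00 − (17.00) = 11.00 mGal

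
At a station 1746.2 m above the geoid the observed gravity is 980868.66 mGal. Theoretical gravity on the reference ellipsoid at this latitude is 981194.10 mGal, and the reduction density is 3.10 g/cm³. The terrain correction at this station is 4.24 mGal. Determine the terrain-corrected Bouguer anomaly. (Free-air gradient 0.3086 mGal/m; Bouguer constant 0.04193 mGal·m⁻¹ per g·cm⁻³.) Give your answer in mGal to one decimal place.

Free-air correction = 0.3086 × 1746.2 = 538.88 mGal
Free-air anomaly = 980868.66 − 981194.10 + (538.88) = 213.44 mGal
Bouguer slab correction = 0.04193 × 3.10 × 1746.2 = 226.98 mGal
Simple Bouguer anomaly = 213.44 − (226.98) = -13.54 mGal
Complete Bouguer anomaly = -13.54 + 4.24 = -9.30 mGal

-9.3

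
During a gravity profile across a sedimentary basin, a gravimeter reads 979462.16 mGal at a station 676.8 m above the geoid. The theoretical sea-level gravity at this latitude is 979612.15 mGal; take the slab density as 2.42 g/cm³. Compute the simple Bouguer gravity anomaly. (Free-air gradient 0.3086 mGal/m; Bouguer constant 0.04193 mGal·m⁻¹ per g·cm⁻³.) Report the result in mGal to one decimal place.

Free-air correction = 0.3086 × 676.8 = 208.86 mGal
Free-air anomaly = 979462.16 − 979612.15 + (208.86) = 58.87 mGal
Bouguer slab correction = 0.04193 × 2.42 × 676.8 = 68.68 mGal
Simple Bouguer anomaly = 58.87 − (68.68) = -9.81 mGal

-9.8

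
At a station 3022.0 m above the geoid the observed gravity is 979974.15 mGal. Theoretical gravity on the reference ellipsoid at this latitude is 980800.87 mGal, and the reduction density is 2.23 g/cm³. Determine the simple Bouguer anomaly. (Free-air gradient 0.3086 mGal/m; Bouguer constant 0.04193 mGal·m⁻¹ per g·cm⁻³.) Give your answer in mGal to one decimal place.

Free-air correction = 0.3086 × 3022.0 = 932.59 mGal
Free-air anomaly = 979974.15 − 980800.87 + (932.59) = 105.87 mGal
Bouguer slab correction = 0.04193 × 2.23 × 3022.0 = 282.57 mGal
Simple Bouguer anomaly = 105.87 − (282.57) = -176.70 mGal

-176.7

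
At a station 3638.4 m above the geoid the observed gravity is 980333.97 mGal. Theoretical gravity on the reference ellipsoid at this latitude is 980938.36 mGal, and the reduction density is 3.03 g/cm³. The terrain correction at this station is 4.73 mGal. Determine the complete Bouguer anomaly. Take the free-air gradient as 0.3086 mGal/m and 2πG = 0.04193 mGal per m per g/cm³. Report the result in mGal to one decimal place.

Free-air correction = 0.3086 × 3638.4 = 1122.81 mGal
Free-air anomaly = 980333.97 − 980938.36 + (1122.81) = 518.42 mGal
Bouguer slab correction = 0.04193 × 3.03 × 3638.4 = 462.25 mGal
Simple Bouguer anomaly = 518.42 − (462.25) = 56.17 mGal
Complete Bouguer anomaly = 56.17 + 4.73 = 60.90 mGal

60.9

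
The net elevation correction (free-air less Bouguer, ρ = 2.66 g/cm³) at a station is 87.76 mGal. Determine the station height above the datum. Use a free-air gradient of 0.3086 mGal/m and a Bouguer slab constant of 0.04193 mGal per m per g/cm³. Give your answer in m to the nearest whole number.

445

Combined gradient = 0.3086 − 0.04193 × 2.66 = 0.1970662 mGal/m
h = 87.76 / 0.1970662 = 445.33 m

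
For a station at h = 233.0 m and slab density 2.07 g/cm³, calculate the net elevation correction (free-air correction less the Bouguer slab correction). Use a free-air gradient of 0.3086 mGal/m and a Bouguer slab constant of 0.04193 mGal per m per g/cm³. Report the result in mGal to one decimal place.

51.7

Combined gradient = 0.3086 − 0.04193 × 2.07 = 0.2218049 mGal/m
Combined elevation correction = 0.2218049 × 233.0 = 51.7 mGal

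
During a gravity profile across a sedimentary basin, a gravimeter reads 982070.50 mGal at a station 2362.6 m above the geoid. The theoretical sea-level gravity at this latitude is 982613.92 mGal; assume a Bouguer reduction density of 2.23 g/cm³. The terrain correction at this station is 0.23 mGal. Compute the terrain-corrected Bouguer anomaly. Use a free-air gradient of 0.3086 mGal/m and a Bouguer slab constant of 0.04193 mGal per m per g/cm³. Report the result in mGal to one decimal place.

Free-air correction = 0.3086 × 2362.6 = 729.10 mGal
Free-air anomaly = 982070.50 − 982613.92 + (729.10) = 185.68 mGal
Bouguer slab correction = 0.04193 × 2.23 × 2362.6 = 220.91 mGal
Simple Bouguer anomaly = 185.68 − (220.91) = -35.23 mGal
Complete Bouguer anomaly = -35.23 + 0.23 = -35.00 mGal

-35.0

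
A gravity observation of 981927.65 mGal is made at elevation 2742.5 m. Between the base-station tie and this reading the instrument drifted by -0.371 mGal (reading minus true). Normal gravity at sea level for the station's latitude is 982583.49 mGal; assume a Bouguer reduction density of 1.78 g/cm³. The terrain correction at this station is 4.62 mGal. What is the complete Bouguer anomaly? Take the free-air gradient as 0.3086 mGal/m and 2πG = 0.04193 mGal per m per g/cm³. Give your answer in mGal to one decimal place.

-9.2

Drift-corrected reading = 981927.65 − (-0.371) = 981928.021 mGal
Free-air correction = 0.3086 × 2742.5 = 846.34 mGal
Free-air anomaly = 981928.021 − 982583.49 + (846.34) = 190.871 mGal
Bouguer slab correction = 0.04193 × 1.78 × 2742.5 = 204.69 mGal
Simple Bouguer anomaly = 190.871 − (204.69) = -13.819 mGal
Complete Bouguer anomaly = -13.819 + 4.62 = -9.199 mGal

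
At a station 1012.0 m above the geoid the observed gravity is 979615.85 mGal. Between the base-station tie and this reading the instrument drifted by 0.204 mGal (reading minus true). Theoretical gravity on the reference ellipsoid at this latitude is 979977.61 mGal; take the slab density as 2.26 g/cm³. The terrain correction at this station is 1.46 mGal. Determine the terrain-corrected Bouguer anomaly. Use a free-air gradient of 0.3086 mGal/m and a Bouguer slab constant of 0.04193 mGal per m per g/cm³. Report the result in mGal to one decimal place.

Drift-corrected reading = 979615.85 − (0.204) = 979615.646 mGal
Free-air correction = 0.3086 × 1012.0 = 312.30 mGal
Free-air anomaly = 979615.646 − 979977.61 + (312.30) = -49.664 mGal
Bouguer slab correction = 0.04193 × 2.26 × 1012.0 = 95.90 mGal
Simple Bouguer anomaly = -49.664 − (95.90) = -145.564 mGal
Complete Bouguer anomaly = -145.564 + 1.46 = -144.104 mGal

-144.1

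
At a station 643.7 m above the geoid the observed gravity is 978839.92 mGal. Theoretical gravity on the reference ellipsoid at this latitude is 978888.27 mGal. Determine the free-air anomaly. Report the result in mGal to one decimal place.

150.3

Free-air correction = 0.3086 × 643.7 = 198.65 mGal
Free-air anomaly = 978839.92 − 978888.27 + (198.65) = 150.30 mGal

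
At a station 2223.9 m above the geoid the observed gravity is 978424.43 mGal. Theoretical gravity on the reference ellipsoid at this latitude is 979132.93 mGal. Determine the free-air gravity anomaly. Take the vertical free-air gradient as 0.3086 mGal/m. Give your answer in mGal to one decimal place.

Free-air correction = 0.3086 × 2223.9 = 686.30 mGal
Free-air anomaly = 978424.43 − 979132.93 + (686.30) = -22.20 mGal

-22.2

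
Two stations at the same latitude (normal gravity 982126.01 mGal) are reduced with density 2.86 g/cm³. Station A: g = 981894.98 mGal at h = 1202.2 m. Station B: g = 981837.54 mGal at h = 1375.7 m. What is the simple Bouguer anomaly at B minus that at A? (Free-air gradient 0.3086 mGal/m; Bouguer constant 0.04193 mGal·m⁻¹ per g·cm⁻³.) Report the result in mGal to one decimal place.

-24.7

Δg_SB(A) = 981894.98 − 982126.01 + 0.3086×1202.2 − 0.04193×2.86×1202.2 = -4.20 mGal
Δg_SB(B) = 981837.54 − 982126.01 + 0.3086×1375.7 − 0.04193×2.86×1375.7 = -28.90 mGal
Difference = -28.90 − (-4.20) = -24.70 mGal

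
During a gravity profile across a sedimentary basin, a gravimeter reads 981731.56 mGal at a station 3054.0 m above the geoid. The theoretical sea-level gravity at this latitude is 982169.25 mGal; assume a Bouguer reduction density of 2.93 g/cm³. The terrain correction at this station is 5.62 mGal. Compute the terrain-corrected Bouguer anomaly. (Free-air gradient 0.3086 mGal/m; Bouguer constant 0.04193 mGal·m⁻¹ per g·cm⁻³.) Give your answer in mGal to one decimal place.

135.2

Free-air correction = 0.3086 × 3054.0 = 942.46 mGal
Free-air anomaly = 981731.56 − 982169.25 + (942.46) = 504.77 mGal
Bouguer slab correction = 0.04193 × 2.93 × 3054.0 = 375.20 mGal
Simple Bouguer anomaly = 504.77 − (375.20) = 129.57 mGal
Complete Bouguer anomaly = 129.57 + 5.62 = 135.19 mGal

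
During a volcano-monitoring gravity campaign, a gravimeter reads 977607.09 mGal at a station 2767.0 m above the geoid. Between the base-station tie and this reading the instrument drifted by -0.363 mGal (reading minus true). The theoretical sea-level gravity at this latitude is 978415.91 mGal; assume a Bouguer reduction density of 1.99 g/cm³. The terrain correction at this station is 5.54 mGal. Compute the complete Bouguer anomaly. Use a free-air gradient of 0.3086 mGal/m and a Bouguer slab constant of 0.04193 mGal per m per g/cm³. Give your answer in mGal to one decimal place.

Drift-corrected reading = 977607.09 − (-0.363) = 977607.453 mGal
Free-air correction = 0.3086 × 2767.0 = 853.90 mGal
Free-air anomaly = 977607.453 − 978415.91 + (853.90) = 45.443 mGal
Bouguer slab correction = 0.04193 × 1.99 × 2767.0 = 230.88 mGal
Simple Bouguer anomaly = 45.443 − (230.88) = -185.437 mGal
Complete Bouguer anomaly = -185.437 + 5.54 = -179.897 mGal

-179.9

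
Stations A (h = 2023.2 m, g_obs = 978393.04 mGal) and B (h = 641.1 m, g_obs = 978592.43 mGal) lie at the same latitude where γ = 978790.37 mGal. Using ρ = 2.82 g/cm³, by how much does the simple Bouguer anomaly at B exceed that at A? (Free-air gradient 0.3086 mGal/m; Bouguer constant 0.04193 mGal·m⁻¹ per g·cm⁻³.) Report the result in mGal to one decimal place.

-63.7

Δg_SB(A) = 978393.04 − 978790.37 + 0.3086×2023.2 − 0.04193×2.82×2023.2 = -12.20 mGal
Δg_SB(B) = 978592.43 − 978790.37 + 0.3086×641.1 − 0.04193×2.82×641.1 = -75.90 mGal
Difference = -75.90 − (-12.20) = -63.70 mGal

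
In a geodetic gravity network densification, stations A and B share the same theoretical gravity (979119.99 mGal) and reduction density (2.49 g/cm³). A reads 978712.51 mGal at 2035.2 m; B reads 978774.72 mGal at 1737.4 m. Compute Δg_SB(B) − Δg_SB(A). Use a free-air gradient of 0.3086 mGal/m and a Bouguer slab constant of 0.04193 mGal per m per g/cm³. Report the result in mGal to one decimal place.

1.4

Δg_SB(A) = 978712.51 − 979119.99 + 0.3086×2035.2 − 0.04193×2.49×2035.2 = 8.10 mGal
Δg_SB(B) = 978774.72 − 979119.99 + 0.3086×1737.4 − 0.04193×2.49×1737.4 = 9.50 mGal
Difference = 9.50 − (8.10) = 1.40 mGal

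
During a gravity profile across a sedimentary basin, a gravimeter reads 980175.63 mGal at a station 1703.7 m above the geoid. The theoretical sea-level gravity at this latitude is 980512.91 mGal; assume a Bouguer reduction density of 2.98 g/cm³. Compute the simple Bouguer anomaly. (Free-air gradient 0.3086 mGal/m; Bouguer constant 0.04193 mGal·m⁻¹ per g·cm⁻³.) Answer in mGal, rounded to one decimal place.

Free-air correction = 0.3086 × 1703.7 = 525.76 mGal
Free-air anomaly = 980175.63 − 980512.91 + (525.76) = 188.48 mGal
Bouguer slab correction = 0.04193 × 2.98 × 1703.7 = 212.88 mGal
Simple Bouguer anomaly = 188.48 − (212.88) = -24.40 mGal

-24.4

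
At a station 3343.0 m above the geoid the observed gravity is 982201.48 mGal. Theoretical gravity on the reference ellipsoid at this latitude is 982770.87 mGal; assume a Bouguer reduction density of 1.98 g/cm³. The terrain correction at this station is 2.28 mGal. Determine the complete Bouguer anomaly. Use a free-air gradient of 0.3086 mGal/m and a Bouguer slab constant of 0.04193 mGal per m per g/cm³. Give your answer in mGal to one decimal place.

187.0

Free-air correction = 0.3086 × 3343.0 = 1031.65 mGal
Free-air anomaly = 982201.48 − 982770.87 + (1031.65) = 462.26 mGal
Bouguer slab correction = 0.04193 × 1.98 × 3343.0 = 277.54 mGal
Simple Bouguer anomaly = 462.26 − (277.54) = 184.72 mGal
Complete Bouguer anomaly = 184.72 + 2.28 = 187.00 mGal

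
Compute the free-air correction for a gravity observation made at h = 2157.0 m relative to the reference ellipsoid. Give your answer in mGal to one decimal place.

665.7

Free-air correction = 0.3086 × 2157.0 = 665.7 mGal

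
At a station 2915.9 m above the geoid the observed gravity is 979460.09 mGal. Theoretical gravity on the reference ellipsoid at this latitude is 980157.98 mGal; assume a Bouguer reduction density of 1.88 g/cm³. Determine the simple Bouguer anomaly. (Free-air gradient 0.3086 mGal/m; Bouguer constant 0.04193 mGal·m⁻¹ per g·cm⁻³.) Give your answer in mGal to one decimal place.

Free-air correction = 0.3086 × 2915.9 = 899.85 mGal
Free-air anomaly = 979460.09 − 980157.98 + (899.85) = 201.96 mGal
Bouguer slab correction = 0.04193 × 1.88 × 2915.9 = 229.86 mGal
Simple Bouguer anomaly = 201.96 − (229.86) = -27.90 mGal

-27.9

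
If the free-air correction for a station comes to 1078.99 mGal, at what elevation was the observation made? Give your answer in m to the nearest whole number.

3496

h = 1078.99 / 0.3086 = 3496.40 m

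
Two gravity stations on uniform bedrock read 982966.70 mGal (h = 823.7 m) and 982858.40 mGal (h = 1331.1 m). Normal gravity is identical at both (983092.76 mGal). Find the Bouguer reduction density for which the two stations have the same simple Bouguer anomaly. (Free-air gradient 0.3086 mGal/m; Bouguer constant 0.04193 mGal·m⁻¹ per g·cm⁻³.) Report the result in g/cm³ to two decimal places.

Δg_obs = 982858.40 − 982966.70 = -108.30 mGal over Δh = 1331.1 − 823.7 = 507.4 m
Equal Bouguer anomalies ⇒ Δg_obs + (0.3086 − 0.04193ρ)·Δh = 0
0.3086 − 0.04193ρ = −Δg_obs/Δh = 0.21344
ρ = (0.3086 − 0.21344) / 0.04193 = 2.27 g/cm³

2.27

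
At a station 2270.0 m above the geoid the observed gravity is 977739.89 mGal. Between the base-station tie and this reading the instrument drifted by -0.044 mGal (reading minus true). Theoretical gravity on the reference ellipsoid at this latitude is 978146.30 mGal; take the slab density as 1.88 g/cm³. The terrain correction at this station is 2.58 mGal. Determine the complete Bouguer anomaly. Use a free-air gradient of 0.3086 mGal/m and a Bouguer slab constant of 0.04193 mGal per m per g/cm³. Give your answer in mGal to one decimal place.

117.8

Drift-corrected reading = 977739.89 − (-0.044) = 977739.934 mGal
Free-air correction = 0.3086 × 2270.0 = 700.52 mGal
Free-air anomaly = 977739.934 − 978146.30 + (700.52) = 294.154 mGal
Bouguer slab correction = 0.04193 × 1.88 × 2270.0 = 178.94 mGal
Simple Bouguer anomaly = 294.154 − (178.94) = 115.214 mGal
Complete Bouguer anomaly = 115.214 + 2.58 = 117.794 mGal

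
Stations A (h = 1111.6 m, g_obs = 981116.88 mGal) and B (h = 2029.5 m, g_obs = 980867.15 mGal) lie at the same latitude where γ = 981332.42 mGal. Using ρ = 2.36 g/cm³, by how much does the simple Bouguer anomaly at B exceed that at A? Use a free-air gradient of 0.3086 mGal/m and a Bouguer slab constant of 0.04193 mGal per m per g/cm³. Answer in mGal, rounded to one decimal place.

-57.3

Δg_SB(A) = 981116.88 − 981332.42 + 0.3086×1111.6 − 0.04193×2.36×1111.6 = 17.50 mGal
Δg_SB(B) = 980867.15 − 981332.42 + 0.3086×2029.5 − 0.04193×2.36×2029.5 = -39.80 mGal
Difference = -39.80 − (17.50) = -57.30 mGal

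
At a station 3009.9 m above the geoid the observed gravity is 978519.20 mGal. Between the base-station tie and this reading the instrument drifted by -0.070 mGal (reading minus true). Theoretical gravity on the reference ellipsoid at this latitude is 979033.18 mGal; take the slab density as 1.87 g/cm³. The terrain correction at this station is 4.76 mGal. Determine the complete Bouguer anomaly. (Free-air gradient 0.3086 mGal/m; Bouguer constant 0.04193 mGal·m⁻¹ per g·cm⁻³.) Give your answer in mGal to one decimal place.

Drift-corrected reading = 978519.20 − (-0.070) = 978519.270 mGal
Free-air correction = 0.3086 × 3009.9 = 928.86 mGal
Free-air anomaly = 978519.270 − 979033.18 + (928.86) = 414.950 mGal
Bouguer slab correction = 0.04193 × 1.87 × 3009.9 = 236.00 mGal
Simple Bouguer anomaly = 414.950 − (236.00) = 178.950 mGal
Complete Bouguer anomaly = 178.950 + 4.76 = 183.710 mGal

183.7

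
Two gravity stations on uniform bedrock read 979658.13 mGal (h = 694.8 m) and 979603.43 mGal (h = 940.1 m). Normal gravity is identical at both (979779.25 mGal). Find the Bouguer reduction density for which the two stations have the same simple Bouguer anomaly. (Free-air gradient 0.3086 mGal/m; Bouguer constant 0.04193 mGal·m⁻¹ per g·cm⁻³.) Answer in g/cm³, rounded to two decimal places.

2.04

Δg_obs = 979603.43 − 979658.13 = -54.70 mGal over Δh = 940.1 − 694.8 = 245.3 m
Equal Bouguer anomalies ⇒ Δg_obs + (0.3086 − 0.04193ρ)·Δh = 0
0.3086 − 0.04193ρ = −Δg_obs/Δh = 0.22299
ρ = (0.3086 − 0.22299) / 0.04193 = 2.04 g/cm³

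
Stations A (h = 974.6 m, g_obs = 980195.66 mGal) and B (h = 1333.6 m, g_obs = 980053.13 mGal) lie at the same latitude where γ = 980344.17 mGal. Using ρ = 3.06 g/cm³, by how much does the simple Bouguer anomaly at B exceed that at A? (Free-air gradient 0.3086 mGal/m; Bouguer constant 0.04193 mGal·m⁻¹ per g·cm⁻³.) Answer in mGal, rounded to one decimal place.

Δg_SB(A) = 980195.66 − 980344.17 + 0.3086×974.6 − 0.04193×3.06×974.6 = 27.20 mGal
Δg_SB(B) = 980053.13 − 980344.17 + 0.3086×1333.6 − 0.04193×3.06×1333.6 = -50.60 mGal
Difference = -50.60 − (27.20) = -77.80 mGal

-77.8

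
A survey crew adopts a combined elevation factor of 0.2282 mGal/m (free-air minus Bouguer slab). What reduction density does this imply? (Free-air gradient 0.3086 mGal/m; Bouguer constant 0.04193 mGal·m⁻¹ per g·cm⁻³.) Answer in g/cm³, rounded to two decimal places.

0.2282 = 0.3086 − 0.04193 × ρ
ρ = (0.3086 − 0.2282) / 0.04193 = 1.92 g/cm³

1.92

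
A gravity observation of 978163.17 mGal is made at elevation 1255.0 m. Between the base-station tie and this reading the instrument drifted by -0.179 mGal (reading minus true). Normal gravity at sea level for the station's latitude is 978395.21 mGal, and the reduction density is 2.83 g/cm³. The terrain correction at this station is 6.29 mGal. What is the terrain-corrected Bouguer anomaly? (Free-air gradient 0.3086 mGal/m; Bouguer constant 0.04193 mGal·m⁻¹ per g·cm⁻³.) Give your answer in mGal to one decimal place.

Drift-corrected reading = 978163.17 − (-0.179) = 978163.349 mGal
Free-air correction = 0.3086 × 1255.0 = 387.29 mGal
Free-air anomaly = 978163.349 − 978395.21 + (387.29) = 155.429 mGal
Bouguer slab correction = 0.04193 × 2.83 × 1255.0 = 148.92 mGal
Simple Bouguer anomaly = 155.429 − (148.92) = 6.509 mGal
Complete Bouguer anomaly = 6.509 + 6.29 = 12.799 mGal

12.8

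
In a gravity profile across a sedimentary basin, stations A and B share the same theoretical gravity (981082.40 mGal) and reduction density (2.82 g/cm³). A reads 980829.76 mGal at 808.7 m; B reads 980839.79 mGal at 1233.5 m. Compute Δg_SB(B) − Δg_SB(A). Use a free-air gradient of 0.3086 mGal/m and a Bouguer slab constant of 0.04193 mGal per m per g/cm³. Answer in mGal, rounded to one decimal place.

Δg_SB(A) = 980829.76 − 981082.40 + 0.3086×808.7 − 0.04193×2.82×808.7 = -98.70 mGal
Δg_SB(B) = 980839.79 − 981082.40 + 0.3086×1233.5 − 0.04193×2.82×1233.5 = -7.80 mGal
Difference = -7.80 − (-98.70) = 90.90 mGal

90.9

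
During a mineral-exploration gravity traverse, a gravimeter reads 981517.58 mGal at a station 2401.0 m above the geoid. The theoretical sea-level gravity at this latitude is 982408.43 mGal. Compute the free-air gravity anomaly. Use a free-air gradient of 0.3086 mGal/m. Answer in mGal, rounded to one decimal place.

-149.9

Free-air correction = 0.3086 × 2401.0 = 740.95 mGal
Free-air anomaly = 981517.58 − 982408.43 + (740.95) = -149.90 mGal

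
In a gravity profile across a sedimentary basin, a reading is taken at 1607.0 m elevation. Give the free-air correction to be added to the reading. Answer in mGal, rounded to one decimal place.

Free-air correction = 0.3086 × 1607.0 = 495.9 mGal

495.9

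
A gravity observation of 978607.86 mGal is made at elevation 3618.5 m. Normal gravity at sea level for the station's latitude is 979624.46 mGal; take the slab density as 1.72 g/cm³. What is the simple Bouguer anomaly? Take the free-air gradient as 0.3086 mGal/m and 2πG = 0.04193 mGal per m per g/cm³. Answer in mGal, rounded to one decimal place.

Free-air correction = 0.3086 × 3618.5 = 1116.67 mGal
Free-air anomaly = 978607.86 − 979624.46 + (1116.67) = 100.07 mGal
Bouguer slab correction = 0.04193 × 1.72 × 3618.5 = 260.96 mGal
Simple Bouguer anomaly = 100.07 − (260.96) = -160.89 mGal

-160.9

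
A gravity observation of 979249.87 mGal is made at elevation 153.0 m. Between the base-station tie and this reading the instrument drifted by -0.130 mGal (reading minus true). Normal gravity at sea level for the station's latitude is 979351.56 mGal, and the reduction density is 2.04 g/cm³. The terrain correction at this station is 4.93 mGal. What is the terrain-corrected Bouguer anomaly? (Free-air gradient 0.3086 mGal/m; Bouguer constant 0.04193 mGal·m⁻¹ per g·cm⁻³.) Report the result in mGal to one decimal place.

-62.5

Drift-corrected reading = 979249.87 − (-0.130) = 979250.000 mGal
Free-air correction = 0.3086 × 153.0 = 47.22 mGal
Free-air anomaly = 979250.000 − 979351.56 + (47.22) = -54.340 mGal
Bouguer slab correction = 0.04193 × 2.04 × 153.0 = 13.09 mGal
Simple Bouguer anomaly = -54.340 − (13.09) = -67.430 mGal
Complete Bouguer anomaly = -67.430 + 4.93 = -62.500 mGal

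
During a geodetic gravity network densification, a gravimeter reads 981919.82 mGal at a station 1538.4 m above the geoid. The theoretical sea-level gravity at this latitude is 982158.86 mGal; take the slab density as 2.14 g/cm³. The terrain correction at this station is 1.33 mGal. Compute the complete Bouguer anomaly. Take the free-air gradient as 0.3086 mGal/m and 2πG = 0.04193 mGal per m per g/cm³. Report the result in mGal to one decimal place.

99.0

Free-air correction = 0.3086 × 1538.4 = 474.75 mGal
Free-air anomaly = 981919.82 − 982158.86 + (474.75) = 235.71 mGal
Bouguer slab correction = 0.04193 × 2.14 × 1538.4 = 138.04 mGal
Simple Bouguer anomaly = 235.71 − (138.04) = 97.67 mGal
Complete Bouguer anomaly = 97.67 + 1.33 = 99.00 mGal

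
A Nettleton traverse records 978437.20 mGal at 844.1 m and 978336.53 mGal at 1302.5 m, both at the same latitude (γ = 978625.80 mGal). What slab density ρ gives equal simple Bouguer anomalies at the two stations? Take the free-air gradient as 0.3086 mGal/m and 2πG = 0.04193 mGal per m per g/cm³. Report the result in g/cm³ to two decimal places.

2.12

Δg_obs = 978336.53 − 978437.20 = -100.67 mGal over Δh = 1302.5 − 844.1 = 458.4 m
Equal Bouguer anomalies ⇒ Δg_obs + (0.3086 − 0.04193ρ)·Δh = 0
0.3086 − 0.04193ρ = −Δg_obs/Δh = 0.21961
ρ = (0.3086 − 0.21961) / 0.04193 = 2.12 g/cm³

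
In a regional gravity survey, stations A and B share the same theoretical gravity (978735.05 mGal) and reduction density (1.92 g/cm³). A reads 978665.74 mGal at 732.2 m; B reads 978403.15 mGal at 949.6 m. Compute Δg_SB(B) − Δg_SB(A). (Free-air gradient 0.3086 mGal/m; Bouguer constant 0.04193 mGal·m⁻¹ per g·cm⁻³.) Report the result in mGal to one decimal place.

-213.0

Δg_SB(A) = 978665.74 − 978735.05 + 0.3086×732.2 − 0.04193×1.92×732.2 = 97.70 mGal
Δg_SB(B) = 978403.15 − 978735.05 + 0.3086×949.6 − 0.04193×1.92×949.6 = -115.30 mGal
Difference = -115.30 − (97.70) = -213.00 mGal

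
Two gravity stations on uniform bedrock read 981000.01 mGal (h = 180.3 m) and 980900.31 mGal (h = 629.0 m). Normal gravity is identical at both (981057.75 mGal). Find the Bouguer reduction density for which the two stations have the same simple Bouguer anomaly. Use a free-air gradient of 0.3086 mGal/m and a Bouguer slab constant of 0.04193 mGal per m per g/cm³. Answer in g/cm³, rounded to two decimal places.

2.06

Δg_obs = 980900.31 − 981000.01 = -99.70 mGal over Δh = 629.0 − 180.3 = 448.7 m
Equal Bouguer anomalies ⇒ Δg_obs + (0.3086 − 0.04193ρ)·Δh = 0
0.3086 − 0.04193ρ = −Δg_obs/Δh = 0.22220
ρ = (0.3086 − 0.22220) / 0.04193 = 2.06 g/cm³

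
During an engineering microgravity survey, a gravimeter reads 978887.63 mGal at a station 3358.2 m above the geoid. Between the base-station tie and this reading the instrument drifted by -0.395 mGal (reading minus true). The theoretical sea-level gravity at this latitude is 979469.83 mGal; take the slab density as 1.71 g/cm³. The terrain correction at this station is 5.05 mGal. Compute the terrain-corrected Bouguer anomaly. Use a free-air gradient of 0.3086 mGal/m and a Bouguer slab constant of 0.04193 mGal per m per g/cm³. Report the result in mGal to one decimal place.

218.8

Drift-corrected reading = 978887.63 − (-0.395) = 978888.025 mGal
Free-air correction = 0.3086 × 3358.2 = 1036.34 mGal
Free-air anomaly = 978888.025 − 979469.83 + (1036.34) = 454.535 mGal
Bouguer slab correction = 0.04193 × 1.71 × 3358.2 = 240.78 mGal
Simple Bouguer anomaly = 454.535 − (240.78) = 213.755 mGal
Complete Bouguer anomaly = 213.755 + 5.05 = 218.805 mGal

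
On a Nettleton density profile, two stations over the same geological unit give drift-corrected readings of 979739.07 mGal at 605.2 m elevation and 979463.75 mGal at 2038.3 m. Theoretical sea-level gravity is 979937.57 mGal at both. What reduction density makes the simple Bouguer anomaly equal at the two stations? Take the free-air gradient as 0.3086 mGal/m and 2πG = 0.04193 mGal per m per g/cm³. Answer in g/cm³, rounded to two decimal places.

2.78

Δg_obs = 979463.75 − 979739.07 = -275.32 mGal over Δh = 2038.3 − 605.2 = 1433.1 m
Equal Bouguer anomalies ⇒ Δg_obs + (0.3086 − 0.04193ρ)·Δh = 0
0.3086 − 0.04193ρ = −Δg_obs/Δh = 0.19211
ρ = (0.3086 − 0.19211) / 0.04193 = 2.78 g/cm³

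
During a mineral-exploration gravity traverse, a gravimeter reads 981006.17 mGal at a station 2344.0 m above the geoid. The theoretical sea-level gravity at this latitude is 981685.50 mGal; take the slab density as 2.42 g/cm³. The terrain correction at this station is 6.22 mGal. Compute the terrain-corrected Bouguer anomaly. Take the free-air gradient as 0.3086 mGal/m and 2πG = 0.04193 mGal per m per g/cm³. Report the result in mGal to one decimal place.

Free-air correction = 0.3086 × 2344.0 = 723.36 mGal
Free-air anomaly = 981006.17 − 981685.50 + (723.36) = 44.03 mGal
Bouguer slab correction = 0.04193 × 2.42 × 2344.0 = 237.85 mGal
Simple Bouguer anomaly = 44.03 − (237.85) = -193.82 mGal
Complete Bouguer anomaly = -193.82 + 6.22 = -187.60 mGal

-187.6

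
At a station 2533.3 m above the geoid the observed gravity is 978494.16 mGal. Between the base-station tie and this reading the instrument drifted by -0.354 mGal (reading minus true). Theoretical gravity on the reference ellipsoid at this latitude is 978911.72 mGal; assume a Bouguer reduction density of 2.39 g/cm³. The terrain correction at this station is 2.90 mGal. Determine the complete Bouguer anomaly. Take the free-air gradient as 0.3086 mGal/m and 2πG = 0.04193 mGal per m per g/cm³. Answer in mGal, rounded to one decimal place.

113.6

Drift-corrected reading = 978494.16 − (-0.354) = 978494.514 mGal
Free-air correction = 0.3086 × 2533.3 = 781.78 mGal
Free-air anomaly = 978494.514 − 978911.72 + (781.78) = 364.574 mGal
Bouguer slab correction = 0.04193 × 2.39 × 2533.3 = 253.87 mGal
Simple Bouguer anomaly = 364.574 − (253.87) = 110.704 mGal
Complete Bouguer anomaly = 110.704 + 2.90 = 113.604 mGal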